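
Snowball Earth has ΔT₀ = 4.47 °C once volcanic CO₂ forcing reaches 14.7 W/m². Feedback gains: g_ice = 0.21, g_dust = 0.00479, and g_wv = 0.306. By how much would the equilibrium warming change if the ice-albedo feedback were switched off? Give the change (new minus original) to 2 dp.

Original: g = 0.52079, ΔT = 4.47/(1−0.52079) = 9.3279 °C.
Without ice-albedo: g' = 0.31079, ΔT' = 4.47/(1−0.31079) = 6.4857 °C.
Change = 6.4857 − 9.3279 = -2.84 °C.

-2.84 °C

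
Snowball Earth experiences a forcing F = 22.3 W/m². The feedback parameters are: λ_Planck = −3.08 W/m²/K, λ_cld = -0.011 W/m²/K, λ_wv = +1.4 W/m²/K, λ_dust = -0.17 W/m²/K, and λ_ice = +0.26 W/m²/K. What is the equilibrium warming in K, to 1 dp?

Net feedback parameter λ = (−3.08) + (-0.011) + (+1.4) + (-0.17) + (+0.26) = -1.601 W/m²/K.
ΔT = −F/λ = −22.3/(-1.601) = 13.9 K.

13.9 K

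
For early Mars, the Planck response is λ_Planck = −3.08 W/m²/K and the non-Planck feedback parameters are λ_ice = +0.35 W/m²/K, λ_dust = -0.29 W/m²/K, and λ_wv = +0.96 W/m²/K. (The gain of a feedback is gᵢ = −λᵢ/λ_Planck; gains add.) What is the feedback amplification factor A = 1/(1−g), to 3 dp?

Convert to gains: g_ice = 0.35/3.08 = 0.1136; g_dust = -0.29/3.08 = -0.09416; g_wv = 0.96/3.08 = 0.3117.
Total gain g = 0.33114.
A = 1/(1 − 0.33114) = 1.495.

1.495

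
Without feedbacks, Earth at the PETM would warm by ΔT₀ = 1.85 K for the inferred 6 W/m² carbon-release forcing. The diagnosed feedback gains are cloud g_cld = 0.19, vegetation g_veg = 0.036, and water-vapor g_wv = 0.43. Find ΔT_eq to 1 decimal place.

Total gain g = 0.19 + 0.036 + 0.43 = 0.656.
Amplification A = 1/(1 − 0.656) = 2.907.
ΔT = 1.85 × 2.907 = 5.4 K.

5.4 K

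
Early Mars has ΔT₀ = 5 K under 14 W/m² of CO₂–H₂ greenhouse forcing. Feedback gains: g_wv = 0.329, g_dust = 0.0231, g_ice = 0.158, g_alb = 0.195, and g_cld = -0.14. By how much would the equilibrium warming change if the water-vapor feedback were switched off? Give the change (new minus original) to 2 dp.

Original: g = 0.5651, ΔT = 5/(1−0.5651) = 11.4969 K.
Without water-vapor: g' = 0.2361, ΔT' = 5/(1−0.2361) = 6.5454 K.
Change = 6.5454 − 11.4969 = -4.95 K.

-4.95 K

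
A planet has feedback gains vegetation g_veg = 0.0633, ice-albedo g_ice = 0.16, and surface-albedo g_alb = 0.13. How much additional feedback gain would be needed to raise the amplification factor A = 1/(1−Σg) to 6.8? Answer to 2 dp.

0.50

Current total gain = 0.3533.
Target gain for A = 6.8: g* = 1 − 1/6.8 = 0.8529.
Additional gain needed = 0.8529 − 0.3533 = 0.50.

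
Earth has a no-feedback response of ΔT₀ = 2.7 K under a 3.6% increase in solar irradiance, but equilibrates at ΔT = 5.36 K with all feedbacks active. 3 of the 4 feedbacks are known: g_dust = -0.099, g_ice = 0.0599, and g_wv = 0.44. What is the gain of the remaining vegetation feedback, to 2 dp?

Amplification A = ΔT/ΔT₀ = 5.36/2.7 = 1.985.
Total gain g = 1 − 1/A = 1 − 1/1.985 = 0.4962.
Known gains sum to -0.099 + 0.0599 + 0.44 = 0.4009.
g_veg = 0.4962 − 0.4009 = 0.10.

0.10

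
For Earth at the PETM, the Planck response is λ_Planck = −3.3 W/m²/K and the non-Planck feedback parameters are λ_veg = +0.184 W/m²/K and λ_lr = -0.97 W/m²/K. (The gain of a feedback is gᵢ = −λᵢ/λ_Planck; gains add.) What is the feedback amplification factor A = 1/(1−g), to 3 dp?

Convert to gains: g_veg = 0.184/3.3 = 0.05576; g_lr = -0.97/3.3 = -0.2939.
Total gain g = -0.23814.
A = 1/(1 + 0.23814) = 0.808.

0.808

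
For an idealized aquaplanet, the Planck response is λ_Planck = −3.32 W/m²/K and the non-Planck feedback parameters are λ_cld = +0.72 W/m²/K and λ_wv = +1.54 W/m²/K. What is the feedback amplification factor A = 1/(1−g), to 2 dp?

Convert to gains: g_cld = 0.72/3.32 = 0.2169; g_wv = 1.54/3.32 = 0.4639.
Total gain g = 0.6808.
A = 1/(1 − 0.6808) = 3.13.

3.13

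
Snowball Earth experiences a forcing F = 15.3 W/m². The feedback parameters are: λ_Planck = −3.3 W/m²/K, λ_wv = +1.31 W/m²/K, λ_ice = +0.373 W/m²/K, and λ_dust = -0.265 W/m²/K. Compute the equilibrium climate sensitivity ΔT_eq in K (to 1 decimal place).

8.1 K

Net feedback parameter λ = (−3.3) + (+1.31) + (+0.373) + (-0.265) = -1.882 W/m²/K.
ΔT = −F/λ = −15.3/(-1.882) = 8.1 K.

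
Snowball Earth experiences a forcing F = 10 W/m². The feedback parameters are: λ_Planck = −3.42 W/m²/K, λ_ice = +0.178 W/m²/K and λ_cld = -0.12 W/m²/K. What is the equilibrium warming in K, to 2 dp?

Net feedback parameter λ = (−3.42) + (+0.178) + (-0.12) = -3.362 W/m²/K.
ΔT = −F/λ = −10/(-3.362) = 2.97 K.

2.97 K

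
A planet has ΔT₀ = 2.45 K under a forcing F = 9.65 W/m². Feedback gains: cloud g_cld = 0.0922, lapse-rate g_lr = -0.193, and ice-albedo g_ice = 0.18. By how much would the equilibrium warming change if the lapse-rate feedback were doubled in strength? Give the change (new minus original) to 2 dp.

Original: g = 0.0792, ΔT = 2.45/(1−0.0792) = 2.6607 K.
With doubled lapse-rate: g' = -0.1138, ΔT' = 2.45/(1+0.1138) = 2.1997 K.
Change = 2.1997 − 2.6607 = -0.46 K.

-0.46 K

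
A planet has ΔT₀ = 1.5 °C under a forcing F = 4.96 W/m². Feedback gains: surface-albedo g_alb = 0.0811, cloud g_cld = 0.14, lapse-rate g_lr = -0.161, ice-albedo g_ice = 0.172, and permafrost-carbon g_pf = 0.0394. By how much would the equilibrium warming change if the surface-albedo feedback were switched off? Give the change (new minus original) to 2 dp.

-0.21 °C

Original: g = 0.2715, ΔT = 1.5/(1−0.2715) = 2.0590 °C.
Without surface-albedo: g' = 0.1904, ΔT' = 1.5/(1−0.1904) = 1.8528 °C.
Change = 1.8528 − 2.0590 = -0.21 °C.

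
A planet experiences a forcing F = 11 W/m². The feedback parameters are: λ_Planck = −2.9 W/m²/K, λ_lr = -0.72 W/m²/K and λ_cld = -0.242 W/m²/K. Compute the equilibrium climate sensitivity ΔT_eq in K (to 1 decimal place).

Net feedback parameter λ = (−2.9) + (-0.72) + (-0.242) = -3.862 W/m²/K.
ΔT = −F/λ = −11/(-3.862) = 2.8 K.

2.8 K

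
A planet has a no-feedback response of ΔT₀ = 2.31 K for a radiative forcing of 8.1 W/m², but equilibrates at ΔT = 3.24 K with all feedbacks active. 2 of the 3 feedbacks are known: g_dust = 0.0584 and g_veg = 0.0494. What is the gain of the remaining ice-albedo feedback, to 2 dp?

0.18

Amplification A = ΔT/ΔT₀ = 3.24/2.31 = 1.403.
Total gain g = 1 − 1/A = 1 − 1/1.403 = 0.2872.
Known gains sum to 0.0584 + 0.0494 = 0.1078.
g_ice = 0.2872 − 0.1078 = 0.18.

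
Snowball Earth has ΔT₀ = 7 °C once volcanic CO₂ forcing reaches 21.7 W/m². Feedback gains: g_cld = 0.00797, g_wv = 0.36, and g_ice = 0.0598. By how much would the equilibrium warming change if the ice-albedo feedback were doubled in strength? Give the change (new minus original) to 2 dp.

1.43 °C

Original: g = 0.42777, ΔT = 7/(1−0.42777) = 12.2328 °C.
With doubled ice-albedo: g' = 0.48757, ΔT' = 7/(1−0.48757) = 13.6604 °C.
Change = 13.6604 − 12.2328 = 1.43 °C.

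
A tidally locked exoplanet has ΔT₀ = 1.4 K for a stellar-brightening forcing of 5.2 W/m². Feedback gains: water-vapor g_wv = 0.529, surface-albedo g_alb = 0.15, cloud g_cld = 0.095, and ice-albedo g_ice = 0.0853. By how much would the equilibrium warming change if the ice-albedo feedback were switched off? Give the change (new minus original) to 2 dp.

-3.76 K

Original: g = 0.8593, ΔT = 1.4/(1−0.8593) = 9.9502 K.
Without ice-albedo: g' = 0.774, ΔT' = 1.4/(1−0.774) = 6.1947 K.
Change = 6.1947 − 9.9502 = -3.76 K.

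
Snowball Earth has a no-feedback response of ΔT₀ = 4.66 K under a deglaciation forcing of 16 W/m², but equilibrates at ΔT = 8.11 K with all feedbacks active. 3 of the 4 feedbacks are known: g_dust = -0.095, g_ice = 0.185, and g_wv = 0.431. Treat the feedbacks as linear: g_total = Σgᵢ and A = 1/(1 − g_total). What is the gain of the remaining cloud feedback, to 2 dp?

-0.10

Amplification A = ΔT/ΔT₀ = 8.11/4.66 = 1.74.
Total gain g = 1 − 1/A = 1 − 1/1.74 = 0.4253.
Known gains sum to -0.095 + 0.185 + 0.431 = 0.521.
g_cld = 0.4253 − 0.521 = -0.10.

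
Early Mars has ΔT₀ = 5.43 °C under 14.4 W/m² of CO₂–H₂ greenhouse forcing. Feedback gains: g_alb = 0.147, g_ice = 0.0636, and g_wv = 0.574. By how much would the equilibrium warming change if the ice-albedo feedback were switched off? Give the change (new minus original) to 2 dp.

-5.75 °C

Original: g = 0.7846, ΔT = 5.43/(1−0.7846) = 25.2089 °C.
Without ice-albedo: g' = 0.721, ΔT' = 5.43/(1−0.721) = 19.4624 °C.
Change = 19.4624 − 25.2089 = -5.75 °C.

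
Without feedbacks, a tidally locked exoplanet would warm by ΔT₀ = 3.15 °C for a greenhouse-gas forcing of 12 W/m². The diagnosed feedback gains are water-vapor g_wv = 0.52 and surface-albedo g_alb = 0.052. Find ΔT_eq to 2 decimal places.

7.36 °C

Total gain g = 0.52 + 0.052 = 0.572.
Amplification A = 1/(1 − 0.572) = 2.336.
ΔT = 3.15 × 2.336 = 7.36 °C.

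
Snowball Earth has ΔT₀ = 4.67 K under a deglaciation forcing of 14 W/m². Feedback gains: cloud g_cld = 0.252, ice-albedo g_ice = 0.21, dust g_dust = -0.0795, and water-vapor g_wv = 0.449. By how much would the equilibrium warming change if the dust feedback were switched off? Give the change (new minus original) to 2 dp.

Original: g = 0.8315, ΔT = 4.67/(1−0.8315) = 27.7151 K.
Without dust: g' = 0.911, ΔT' = 4.67/(1−0.911) = 52.4719 K.
Change = 52.4719 − 27.7151 = 24.76 K.

24.76 K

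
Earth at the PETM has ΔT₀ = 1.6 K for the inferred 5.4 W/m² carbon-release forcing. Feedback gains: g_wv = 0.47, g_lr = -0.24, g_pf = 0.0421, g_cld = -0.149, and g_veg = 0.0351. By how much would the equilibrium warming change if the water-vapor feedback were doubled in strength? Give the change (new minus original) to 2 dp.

2.40 K

Original: g = 0.1582, ΔT = 1.6/(1−0.1582) = 1.9007 K.
With doubled water-vapor: g' = 0.6282, ΔT' = 1.6/(1−0.6282) = 4.3034 K.
Change = 4.3034 − 1.9007 = 2.40 K.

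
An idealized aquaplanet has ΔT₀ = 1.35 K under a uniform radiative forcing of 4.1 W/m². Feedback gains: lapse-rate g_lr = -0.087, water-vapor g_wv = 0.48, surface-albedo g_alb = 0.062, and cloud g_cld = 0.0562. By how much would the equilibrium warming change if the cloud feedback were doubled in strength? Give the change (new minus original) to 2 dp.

Original: g = 0.5112, ΔT = 1.35/(1−0.5112) = 2.7619 K.
With doubled cloud: g' = 0.5674, ΔT' = 1.35/(1−0.5674) = 3.1207 K.
Change = 3.1207 − 2.7619 = 0.36 K.

0.36 K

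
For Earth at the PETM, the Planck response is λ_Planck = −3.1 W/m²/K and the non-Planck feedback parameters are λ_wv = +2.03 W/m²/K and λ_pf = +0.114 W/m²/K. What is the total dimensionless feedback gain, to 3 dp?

0.692

Convert to gains: g_wv = 2.03/3.1 = 0.6548; g_pf = 0.114/3.1 = 0.03677.
Total gain g = 0.69157.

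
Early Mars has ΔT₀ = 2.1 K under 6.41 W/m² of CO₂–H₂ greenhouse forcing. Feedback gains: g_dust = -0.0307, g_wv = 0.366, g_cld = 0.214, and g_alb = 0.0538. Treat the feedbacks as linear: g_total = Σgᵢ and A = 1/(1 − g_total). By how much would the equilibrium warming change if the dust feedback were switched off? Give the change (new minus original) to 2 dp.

0.44 K

Original: g = 0.6031, ΔT = 2.1/(1−0.6031) = 5.2910 K.
Without dust: g' = 0.6338, ΔT' = 2.1/(1−0.6338) = 5.7346 K.
Change = 5.7346 − 5.2910 = 0.44 K.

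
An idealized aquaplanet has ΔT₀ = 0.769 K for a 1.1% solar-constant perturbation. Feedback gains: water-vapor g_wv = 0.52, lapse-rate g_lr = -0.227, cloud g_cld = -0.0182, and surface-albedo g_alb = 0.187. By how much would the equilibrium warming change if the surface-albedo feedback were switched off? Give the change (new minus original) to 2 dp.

Original: g = 0.4618, ΔT = 0.769/(1−0.4618) = 1.4288 K.
Without surface-albedo: g' = 0.2748, ΔT' = 0.769/(1−0.2748) = 1.0604 K.
Change = 1.0604 − 1.4288 = -0.37 K.

-0.37 K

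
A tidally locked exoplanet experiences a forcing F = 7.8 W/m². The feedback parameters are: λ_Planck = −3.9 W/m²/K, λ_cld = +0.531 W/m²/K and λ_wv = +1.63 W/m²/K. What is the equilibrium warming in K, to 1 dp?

4.5 K

Net feedback parameter λ = (−3.9) + (+0.531) + (+1.63) = -1.739 W/m²/K.
ΔT = −F/λ = −7.8/(-1.739) = 4.5 K.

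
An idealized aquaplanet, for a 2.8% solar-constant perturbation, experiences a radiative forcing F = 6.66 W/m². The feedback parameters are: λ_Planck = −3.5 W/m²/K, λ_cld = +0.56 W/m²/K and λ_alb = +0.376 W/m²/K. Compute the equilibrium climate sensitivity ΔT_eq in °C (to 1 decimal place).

Net feedback parameter λ = (−3.5) + (+0.56) + (+0.376) = -2.564 W/m²/K.
ΔT = −F/λ = −6.66/(-2.564) = 2.6 °C.

2.6 °C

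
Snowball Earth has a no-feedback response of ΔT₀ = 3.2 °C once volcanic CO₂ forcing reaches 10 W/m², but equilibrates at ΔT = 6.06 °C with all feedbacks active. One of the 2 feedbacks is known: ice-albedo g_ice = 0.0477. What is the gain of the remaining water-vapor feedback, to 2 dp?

Amplification A = ΔT/ΔT₀ = 6.06/3.2 = 1.894.
Total gain g = 1 − 1/A = 1 − 1/1.894 = 0.472.
The known gain is 0.0477.
g_wv = 0.472 − 0.0477 = 0.42.

0.42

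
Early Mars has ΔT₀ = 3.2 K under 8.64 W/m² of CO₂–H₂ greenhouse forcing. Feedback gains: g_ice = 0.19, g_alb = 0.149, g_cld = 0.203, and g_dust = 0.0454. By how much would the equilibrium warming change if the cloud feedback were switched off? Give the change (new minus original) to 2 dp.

-2.56 K

Original: g = 0.5874, ΔT = 3.2/(1−0.5874) = 7.7557 K.
Without cloud: g' = 0.3844, ΔT' = 3.2/(1−0.3844) = 5.1982 K.
Change = 5.1982 − 7.7557 = -2.56 K.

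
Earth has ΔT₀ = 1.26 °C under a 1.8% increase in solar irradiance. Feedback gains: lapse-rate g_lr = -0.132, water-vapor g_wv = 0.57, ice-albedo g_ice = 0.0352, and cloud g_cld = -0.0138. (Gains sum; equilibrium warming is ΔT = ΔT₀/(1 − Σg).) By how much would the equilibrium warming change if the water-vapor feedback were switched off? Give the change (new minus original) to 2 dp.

Original: g = 0.4594, ΔT = 1.26/(1−0.4594) = 2.3307 °C.
Without water-vapor: g' = -0.1106, ΔT' = 1.26/(1+0.1106) = 1.1345 °C.
Change = 1.1345 − 2.3307 = -1.20 °C.

-1.20 °C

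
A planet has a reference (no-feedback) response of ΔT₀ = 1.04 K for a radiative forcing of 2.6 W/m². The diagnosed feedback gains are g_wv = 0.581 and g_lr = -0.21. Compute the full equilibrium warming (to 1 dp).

1.7 K

Total gain g = 0.581 − 0.21 = 0.371.
Amplification A = 1/(1 − 0.371) = 1.59.
ΔT = 1.04 × 1.59 = 1.7 K.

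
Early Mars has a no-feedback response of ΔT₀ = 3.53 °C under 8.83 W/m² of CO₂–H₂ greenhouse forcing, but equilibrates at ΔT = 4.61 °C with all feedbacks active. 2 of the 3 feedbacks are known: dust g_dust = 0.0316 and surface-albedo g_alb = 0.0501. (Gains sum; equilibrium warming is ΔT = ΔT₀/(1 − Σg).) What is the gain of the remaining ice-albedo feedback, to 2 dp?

0.15

Amplification A = ΔT/ΔT₀ = 4.61/3.53 = 1.306.
Total gain g = 1 − 1/A = 1 − 1/1.306 = 0.2343.
Known gains sum to 0.0316 + 0.0501 = 0.0817.
g_ice = 0.2343 − 0.0817 = 0.15.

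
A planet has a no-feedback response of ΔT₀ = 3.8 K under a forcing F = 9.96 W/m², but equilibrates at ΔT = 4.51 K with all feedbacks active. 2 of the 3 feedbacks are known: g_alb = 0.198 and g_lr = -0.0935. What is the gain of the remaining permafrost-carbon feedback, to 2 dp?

Amplification A = ΔT/ΔT₀ = 4.51/3.8 = 1.187.
Total gain g = 1 − 1/A = 1 − 1/1.187 = 0.1575.
Known gains sum to 0.198 − 0.0935 = 0.1045.
g_pf = 0.1575 − 0.1045 = 0.05.

0.05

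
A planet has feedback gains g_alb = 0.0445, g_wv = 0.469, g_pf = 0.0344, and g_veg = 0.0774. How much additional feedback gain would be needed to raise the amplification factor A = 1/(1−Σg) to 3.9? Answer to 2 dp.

0.12

Current total gain = 0.6253.
Target gain for A = 3.9: g* = 1 − 1/3.9 = 0.7436.
Additional gain needed = 0.7436 − 0.6253 = 0.12.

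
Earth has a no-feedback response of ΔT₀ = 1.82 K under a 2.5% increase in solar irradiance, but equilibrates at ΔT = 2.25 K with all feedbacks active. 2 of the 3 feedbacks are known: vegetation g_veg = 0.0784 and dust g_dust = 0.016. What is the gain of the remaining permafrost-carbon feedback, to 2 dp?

Amplification A = ΔT/ΔT₀ = 2.25/1.82 = 1.236.
Total gain g = 1 − 1/A = 1 − 1/1.236 = 0.1909.
Known gains sum to 0.0784 + 0.016 = 0.0944.
g_pf = 0.1909 − 0.0944 = 0.10.

0.10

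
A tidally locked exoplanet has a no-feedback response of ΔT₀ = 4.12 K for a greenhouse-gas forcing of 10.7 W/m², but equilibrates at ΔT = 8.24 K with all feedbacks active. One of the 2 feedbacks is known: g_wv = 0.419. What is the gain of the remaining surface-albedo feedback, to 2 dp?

Amplification A = ΔT/ΔT₀ = 8.24/4.12 = 2.
Total gain g = 1 − 1/A = 1 − 1/2 = 0.5.
The known gain is 0.419.
g_alb = 0.5 − 0.419 = 0.08.

0.08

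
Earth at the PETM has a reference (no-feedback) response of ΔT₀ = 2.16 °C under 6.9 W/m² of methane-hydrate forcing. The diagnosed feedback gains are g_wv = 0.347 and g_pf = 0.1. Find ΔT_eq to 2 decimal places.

3.91 °C

Total gain g = 0.347 + 0.1 = 0.447.
Amplification A = 1/(1 − 0.447) = 1.808.
ΔT = 2.16 × 1.808 = 3.91 °C.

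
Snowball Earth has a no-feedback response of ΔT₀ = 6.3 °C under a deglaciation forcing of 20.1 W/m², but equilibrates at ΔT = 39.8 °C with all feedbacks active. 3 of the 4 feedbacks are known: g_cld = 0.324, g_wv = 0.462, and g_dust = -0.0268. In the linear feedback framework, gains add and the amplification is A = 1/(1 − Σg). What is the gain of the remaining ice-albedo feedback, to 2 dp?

0.08

Amplification A = ΔT/ΔT₀ = 39.8/6.3 = 6.317.
Total gain g = 1 − 1/A = 1 − 1/6.317 = 0.8417.
Known gains sum to 0.324 + 0.462 − 0.0268 = 0.7592.
g_ice = 0.8417 − 0.7592 = 0.08.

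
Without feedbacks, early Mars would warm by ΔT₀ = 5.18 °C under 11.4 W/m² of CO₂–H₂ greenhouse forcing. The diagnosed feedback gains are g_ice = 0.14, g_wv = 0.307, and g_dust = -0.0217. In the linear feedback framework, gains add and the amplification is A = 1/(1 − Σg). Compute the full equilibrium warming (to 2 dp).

Total gain g = 0.14 + 0.307 − 0.0217 = 0.4253.
Amplification A = 1/(1 − 0.4253) = 1.74.
ΔT = 5.18 × 1.74 = 9.01 °C.

9.01 °C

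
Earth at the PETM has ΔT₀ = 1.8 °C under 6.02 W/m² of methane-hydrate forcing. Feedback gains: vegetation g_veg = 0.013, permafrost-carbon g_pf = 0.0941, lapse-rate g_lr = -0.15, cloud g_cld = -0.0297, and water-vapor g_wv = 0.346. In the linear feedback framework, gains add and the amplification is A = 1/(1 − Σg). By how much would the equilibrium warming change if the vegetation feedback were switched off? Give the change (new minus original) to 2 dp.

-0.04 °C

Original: g = 0.2734, ΔT = 1.8/(1−0.2734) = 2.4773 °C.
Without vegetation: g' = 0.2604, ΔT' = 1.8/(1−0.2604) = 2.4337 °C.
Change = 2.4337 − 2.4773 = -0.04 °C.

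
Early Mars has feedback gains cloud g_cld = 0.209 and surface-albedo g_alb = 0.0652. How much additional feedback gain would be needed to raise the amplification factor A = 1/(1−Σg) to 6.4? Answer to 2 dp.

Current total gain = 0.2742.
Target gain for A = 6.4: g* = 1 − 1/6.4 = 0.8438.
Additional gain needed = 0.8438 − 0.2742 = 0.57.

0.57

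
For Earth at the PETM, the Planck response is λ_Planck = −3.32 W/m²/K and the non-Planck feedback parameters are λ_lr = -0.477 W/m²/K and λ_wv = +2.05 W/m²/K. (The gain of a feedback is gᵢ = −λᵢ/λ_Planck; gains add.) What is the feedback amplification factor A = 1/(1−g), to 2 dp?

1.90

Convert to gains: g_lr = -0.477/3.32 = -0.1437; g_wv = 2.05/3.32 = 0.6175.
Total gain g = 0.4738.
A = 1/(1 − 0.4738) = 1.90.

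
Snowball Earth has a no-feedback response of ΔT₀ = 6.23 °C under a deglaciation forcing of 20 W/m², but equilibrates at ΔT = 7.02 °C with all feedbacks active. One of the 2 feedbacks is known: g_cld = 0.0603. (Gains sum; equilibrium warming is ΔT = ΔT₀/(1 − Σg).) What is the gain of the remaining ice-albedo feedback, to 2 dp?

Amplification A = ΔT/ΔT₀ = 7.02/6.23 = 1.127.
Total gain g = 1 − 1/A = 1 − 1/1.127 = 0.1127.
The known gain is 0.0603.
g_ice = 0.1127 − 0.0603 = 0.05.

0.05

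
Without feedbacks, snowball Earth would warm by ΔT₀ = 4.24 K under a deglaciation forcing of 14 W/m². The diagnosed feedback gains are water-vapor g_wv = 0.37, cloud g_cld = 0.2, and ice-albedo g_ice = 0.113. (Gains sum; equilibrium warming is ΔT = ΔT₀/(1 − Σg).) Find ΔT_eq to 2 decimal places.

13.38 K

Total gain g = 0.37 + 0.2 + 0.113 = 0.683.
Amplification A = 1/(1 − 0.683) = 3.155.
ΔT = 4.24 × 3.155 = 13.38 K.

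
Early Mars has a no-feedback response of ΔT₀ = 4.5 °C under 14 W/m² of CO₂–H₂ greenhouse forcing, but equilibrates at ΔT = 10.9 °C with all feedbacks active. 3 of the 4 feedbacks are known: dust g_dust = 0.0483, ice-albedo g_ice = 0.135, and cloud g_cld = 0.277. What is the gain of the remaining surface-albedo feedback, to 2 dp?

Amplification A = ΔT/ΔT₀ = 10.9/4.5 = 2.422.
Total gain g = 1 − 1/A = 1 − 1/2.422 = 0.5871.
Known gains sum to 0.0483 + 0.135 + 0.277 = 0.4603.
g_alb = 0.5871 − 0.4603 = 0.13.

0.13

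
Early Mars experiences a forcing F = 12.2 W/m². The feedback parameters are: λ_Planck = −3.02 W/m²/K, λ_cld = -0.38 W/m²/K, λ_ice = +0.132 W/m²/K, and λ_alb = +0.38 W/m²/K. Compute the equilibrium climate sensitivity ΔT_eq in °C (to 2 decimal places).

Net feedback parameter λ = (−3.02) + (-0.38) + (+0.132) + (+0.38) = -2.888 W/m²/K.
ΔT = −F/λ = −12.2/(-2.888) = 4.22 °C.

4.22 °C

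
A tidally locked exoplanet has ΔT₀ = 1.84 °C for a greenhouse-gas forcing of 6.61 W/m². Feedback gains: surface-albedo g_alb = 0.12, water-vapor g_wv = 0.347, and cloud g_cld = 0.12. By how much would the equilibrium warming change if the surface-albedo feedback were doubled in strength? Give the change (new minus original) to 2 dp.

Original: g = 0.587, ΔT = 1.84/(1−0.587) = 4.4552 °C.
With doubled surface-albedo: g' = 0.707, ΔT' = 1.84/(1−0.707) = 6.2799 °C.
Change = 6.2799 − 4.4552 = 1.82 °C.

1.82 °C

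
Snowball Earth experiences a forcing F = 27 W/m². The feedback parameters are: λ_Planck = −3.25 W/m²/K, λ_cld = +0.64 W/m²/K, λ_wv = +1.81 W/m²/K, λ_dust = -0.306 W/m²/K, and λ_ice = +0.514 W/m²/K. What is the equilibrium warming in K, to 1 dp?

45.6 K

Net feedback parameter λ = (−3.25) + (+0.64) + (+1.81) + (-0.306) + (+0.514) = -0.592 W/m²/K.
ΔT = −F/λ = −27/(-0.592) = 45.6 K.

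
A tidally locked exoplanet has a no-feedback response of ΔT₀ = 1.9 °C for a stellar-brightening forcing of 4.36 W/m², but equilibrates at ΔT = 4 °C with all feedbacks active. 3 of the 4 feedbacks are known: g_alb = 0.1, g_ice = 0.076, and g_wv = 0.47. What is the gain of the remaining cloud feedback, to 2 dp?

-0.12

Amplification A = ΔT/ΔT₀ = 4/1.9 = 2.105.
Total gain g = 1 − 1/A = 1 − 1/2.105 = 0.5249.
Known gains sum to 0.1 + 0.076 + 0.47 = 0.646.
g_cld = 0.5249 − 0.646 = -0.12.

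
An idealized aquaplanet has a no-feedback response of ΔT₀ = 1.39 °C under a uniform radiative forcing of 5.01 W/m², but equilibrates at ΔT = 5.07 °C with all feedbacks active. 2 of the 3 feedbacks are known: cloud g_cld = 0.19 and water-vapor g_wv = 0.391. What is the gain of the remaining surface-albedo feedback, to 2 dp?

Amplification A = ΔT/ΔT₀ = 5.07/1.39 = 3.647.
Total gain g = 1 − 1/A = 1 − 1/3.647 = 0.7258.
Known gains sum to 0.19 + 0.391 = 0.581.
g_alb = 0.7258 − 0.581 = 0.14.

0.14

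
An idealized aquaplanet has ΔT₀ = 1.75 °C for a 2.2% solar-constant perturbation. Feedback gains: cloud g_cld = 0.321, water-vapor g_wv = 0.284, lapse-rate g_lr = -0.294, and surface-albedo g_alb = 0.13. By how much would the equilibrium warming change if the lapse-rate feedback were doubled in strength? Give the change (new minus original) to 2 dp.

-1.08 °C

Original: g = 0.441, ΔT = 1.75/(1−0.441) = 3.1306 °C.
With doubled lapse-rate: g' = 0.147, ΔT' = 1.75/(1−0.147) = 2.0516 °C.
Change = 2.0516 − 3.1306 = -1.08 °C.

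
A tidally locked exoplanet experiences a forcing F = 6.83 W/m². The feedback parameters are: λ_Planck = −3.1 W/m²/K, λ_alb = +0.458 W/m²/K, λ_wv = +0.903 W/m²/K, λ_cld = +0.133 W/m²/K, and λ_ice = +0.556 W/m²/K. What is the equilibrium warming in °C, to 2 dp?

6.50 °C

Net feedback parameter λ = (−3.1) + (+0.458) + (+0.903) + (+0.133) + (+0.556) = -1.05 W/m²/K.
ΔT = −F/λ = −6.83/(-1.05) = 6.50 °C.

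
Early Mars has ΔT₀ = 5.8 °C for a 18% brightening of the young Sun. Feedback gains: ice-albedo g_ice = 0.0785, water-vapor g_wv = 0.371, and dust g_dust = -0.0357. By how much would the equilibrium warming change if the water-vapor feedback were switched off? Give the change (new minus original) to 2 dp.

-3.83 °C

Original: g = 0.4138, ΔT = 5.8/(1−0.4138) = 9.8942 °C.
Without water-vapor: g' = 0.0428, ΔT' = 5.8/(1−0.0428) = 6.0593 °C.
Change = 6.0593 − 9.8942 = -3.83 °C.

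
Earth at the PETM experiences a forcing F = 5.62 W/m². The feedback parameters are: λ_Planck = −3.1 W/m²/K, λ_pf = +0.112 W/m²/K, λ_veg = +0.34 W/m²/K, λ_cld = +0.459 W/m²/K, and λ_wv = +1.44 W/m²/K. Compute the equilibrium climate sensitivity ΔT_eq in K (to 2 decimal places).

7.50 K

Net feedback parameter λ = (−3.1) + (+0.112) + (+0.34) + (+0.459) + (+1.44) = -0.749 W/m²/K.
ΔT = −F/λ = −5.62/(-0.749) = 7.50 K.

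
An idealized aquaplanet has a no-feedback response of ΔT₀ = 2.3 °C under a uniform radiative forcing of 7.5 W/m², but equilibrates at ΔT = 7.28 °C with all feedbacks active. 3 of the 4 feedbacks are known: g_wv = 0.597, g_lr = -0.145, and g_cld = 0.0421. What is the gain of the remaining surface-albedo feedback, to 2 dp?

0.19

Amplification A = ΔT/ΔT₀ = 7.28/2.3 = 3.165.
Total gain g = 1 − 1/A = 1 − 1/3.165 = 0.684.
Known gains sum to 0.597 − 0.145 + 0.0421 = 0.4941.
g_alb = 0.684 − 0.4941 = 0.19.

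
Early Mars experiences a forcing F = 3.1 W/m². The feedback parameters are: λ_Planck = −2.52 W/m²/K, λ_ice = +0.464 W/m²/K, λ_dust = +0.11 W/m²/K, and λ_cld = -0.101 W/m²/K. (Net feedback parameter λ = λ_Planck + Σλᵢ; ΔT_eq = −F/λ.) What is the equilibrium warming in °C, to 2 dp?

1.51 °C

Net feedback parameter λ = (−2.52) + (+0.464) + (+0.11) + (-0.101) = -2.047 W/m²/K.
ΔT = −F/λ = −3.1/(-2.047) = 1.51 °C.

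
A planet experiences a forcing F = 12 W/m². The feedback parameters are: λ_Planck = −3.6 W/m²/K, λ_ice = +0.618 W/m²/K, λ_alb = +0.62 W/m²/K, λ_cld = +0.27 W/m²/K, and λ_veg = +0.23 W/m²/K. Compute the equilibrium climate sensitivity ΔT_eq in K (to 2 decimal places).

6.44 K

Net feedback parameter λ = (−3.6) + (+0.618) + (+0.62) + (+0.27) + (+0.23) = -1.862 W/m²/K.
ΔT = −F/λ = −12/(-1.862) = 6.44 K.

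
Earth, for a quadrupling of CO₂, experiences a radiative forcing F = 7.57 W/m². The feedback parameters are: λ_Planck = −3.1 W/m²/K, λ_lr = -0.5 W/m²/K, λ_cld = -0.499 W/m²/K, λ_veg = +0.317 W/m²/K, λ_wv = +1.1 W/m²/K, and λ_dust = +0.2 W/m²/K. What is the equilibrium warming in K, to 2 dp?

Net feedback parameter λ = (−3.1) + (-0.5) + (-0.499) + (+0.317) + (+1.1) + (+0.2) = -2.482 W/m²/K.
ΔT = −F/λ = −7.57/(-2.482) = 3.05 K.

3.05 K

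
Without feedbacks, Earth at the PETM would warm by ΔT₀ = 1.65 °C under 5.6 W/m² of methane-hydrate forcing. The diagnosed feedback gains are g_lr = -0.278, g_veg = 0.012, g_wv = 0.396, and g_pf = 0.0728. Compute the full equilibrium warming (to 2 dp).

Total gain g = -0.278 + 0.012 + 0.396 + 0.0728 = 0.2028.
Amplification A = 1/(1 − 0.2028) = 1.254.
ΔT = 1.65 × 1.254 = 2.07 °C.

2.07 °C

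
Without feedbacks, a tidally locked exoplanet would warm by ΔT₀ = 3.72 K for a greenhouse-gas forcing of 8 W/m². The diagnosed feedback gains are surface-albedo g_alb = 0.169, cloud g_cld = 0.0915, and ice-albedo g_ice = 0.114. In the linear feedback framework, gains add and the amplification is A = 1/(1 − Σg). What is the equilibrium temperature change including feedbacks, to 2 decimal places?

5.95 K

Total gain g = 0.169 + 0.0915 + 0.114 = 0.3745.
Amplification A = 1/(1 − 0.3745) = 1.599.
ΔT = 3.72 × 1.599 = 5.95 K.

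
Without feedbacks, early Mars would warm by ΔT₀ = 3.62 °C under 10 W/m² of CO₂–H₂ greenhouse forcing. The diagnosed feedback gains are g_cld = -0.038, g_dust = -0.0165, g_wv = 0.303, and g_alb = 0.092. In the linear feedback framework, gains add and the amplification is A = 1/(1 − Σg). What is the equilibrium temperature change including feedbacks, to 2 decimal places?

5.49 °C

Total gain g = -0.038 − 0.0165 + 0.303 + 0.092 = 0.3405.
Amplification A = 1/(1 − 0.3405) = 1.516.
ΔT = 3.62 × 1.516 = 5.49 °C.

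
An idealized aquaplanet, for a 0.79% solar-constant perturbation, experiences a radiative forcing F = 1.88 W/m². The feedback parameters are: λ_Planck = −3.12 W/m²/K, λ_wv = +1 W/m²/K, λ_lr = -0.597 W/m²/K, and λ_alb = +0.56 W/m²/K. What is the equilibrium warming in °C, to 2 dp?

0.87 °C

Net feedback parameter λ = (−3.12) + (+1) + (-0.597) + (+0.56) = -2.157 W/m²/K.
ΔT = −F/λ = −1.88/(-2.157) = 0.87 °C.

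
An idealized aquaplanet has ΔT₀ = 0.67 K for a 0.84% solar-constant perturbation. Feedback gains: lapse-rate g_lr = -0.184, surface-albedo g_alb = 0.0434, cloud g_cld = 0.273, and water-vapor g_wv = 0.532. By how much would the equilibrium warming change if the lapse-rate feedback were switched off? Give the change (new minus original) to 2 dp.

2.42 K

Original: g = 0.6644, ΔT = 0.67/(1−0.6644) = 1.9964 K.
Without lapse-rate: g' = 0.8484, ΔT' = 0.67/(1−0.8484) = 4.4195 K.
Change = 4.4195 − 1.9964 = 2.42 K.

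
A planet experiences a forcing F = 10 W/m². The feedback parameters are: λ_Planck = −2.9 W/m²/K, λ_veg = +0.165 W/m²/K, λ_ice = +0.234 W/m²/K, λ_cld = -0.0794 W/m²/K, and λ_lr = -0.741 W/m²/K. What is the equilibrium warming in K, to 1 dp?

3.0 K

Net feedback parameter λ = (−2.9) + (+0.165) + (+0.234) + (-0.0794) + (-0.741) = -3.3214 W/m²/K.
ΔT = −F/λ = −10/(-3.3214) = 3.0 K.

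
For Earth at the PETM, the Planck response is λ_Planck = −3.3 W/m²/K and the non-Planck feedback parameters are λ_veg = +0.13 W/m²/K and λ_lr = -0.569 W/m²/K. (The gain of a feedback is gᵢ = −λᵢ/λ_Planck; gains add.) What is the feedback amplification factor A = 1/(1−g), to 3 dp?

Convert to gains: g_veg = 0.13/3.3 = 0.03939; g_lr = -0.569/3.3 = -0.1724.
Total gain g = -0.13301.
A = 1/(1 + 0.13301) = 0.883.

0.883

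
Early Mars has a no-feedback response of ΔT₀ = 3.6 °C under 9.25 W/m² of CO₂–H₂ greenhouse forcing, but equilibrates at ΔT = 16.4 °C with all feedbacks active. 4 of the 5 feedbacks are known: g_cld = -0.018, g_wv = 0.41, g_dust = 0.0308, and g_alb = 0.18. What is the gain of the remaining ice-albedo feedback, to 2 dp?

Amplification A = ΔT/ΔT₀ = 16.4/3.6 = 4.556.
Total gain g = 1 − 1/A = 1 − 1/4.556 = 0.7805.
Known gains sum to -0.018 + 0.41 + 0.0308 + 0.18 = 0.6028.
g_ice = 0.7805 − 0.6028 = 0.18.

0.18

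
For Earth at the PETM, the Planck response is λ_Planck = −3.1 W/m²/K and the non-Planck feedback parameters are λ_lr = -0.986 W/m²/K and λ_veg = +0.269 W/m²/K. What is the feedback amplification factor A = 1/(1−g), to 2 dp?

Convert to gains: g_lr = -0.986/3.1 = -0.3181; g_veg = 0.269/3.1 = 0.08677.
Total gain g = -0.23133.
A = 1/(1 + 0.23133) = 0.81.

0.81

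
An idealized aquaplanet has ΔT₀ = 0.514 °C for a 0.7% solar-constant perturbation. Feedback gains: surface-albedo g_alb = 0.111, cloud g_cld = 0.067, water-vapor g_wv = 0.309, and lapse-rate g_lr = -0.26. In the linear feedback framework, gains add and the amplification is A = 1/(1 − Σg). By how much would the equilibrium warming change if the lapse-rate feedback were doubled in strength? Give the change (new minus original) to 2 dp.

-0.17 °C

Original: g = 0.227, ΔT = 0.514/(1−0.227) = 0.6649 °C.
With doubled lapse-rate: g' = -0.033, ΔT' = 0.514/(1+0.033) = 0.4976 °C.
Change = 0.4976 − 0.6649 = -0.17 °C.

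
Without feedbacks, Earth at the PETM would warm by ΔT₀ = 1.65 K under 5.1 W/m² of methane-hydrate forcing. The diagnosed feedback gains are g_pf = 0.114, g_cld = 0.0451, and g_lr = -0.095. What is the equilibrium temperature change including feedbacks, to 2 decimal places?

1.76 K

Total gain g = 0.114 + 0.0451 − 0.095 = 0.0641.
Amplification A = 1/(1 − 0.0641) = 1.068.
ΔT = 1.65 × 1.068 = 1.76 K.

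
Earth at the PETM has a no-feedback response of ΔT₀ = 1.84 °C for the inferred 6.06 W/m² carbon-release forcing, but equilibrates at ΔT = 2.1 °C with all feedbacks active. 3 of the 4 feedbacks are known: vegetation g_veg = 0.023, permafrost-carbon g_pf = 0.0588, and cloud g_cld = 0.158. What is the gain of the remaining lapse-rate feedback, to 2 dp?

Amplification A = ΔT/ΔT₀ = 2.1/1.84 = 1.141.
Total gain g = 1 − 1/A = 1 − 1/1.141 = 0.1236.
Known gains sum to 0.023 + 0.0588 + 0.158 = 0.2398.
g_lr = 0.1236 − 0.2398 = -0.12.

-0.12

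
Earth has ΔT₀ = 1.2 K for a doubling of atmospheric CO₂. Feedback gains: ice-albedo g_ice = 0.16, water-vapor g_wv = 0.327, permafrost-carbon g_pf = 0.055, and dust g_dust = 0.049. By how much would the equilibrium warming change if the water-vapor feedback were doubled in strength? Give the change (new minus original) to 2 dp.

Original: g = 0.591, ΔT = 1.2/(1−0.591) = 2.9340 K.
With doubled water-vapor: g' = 0.918, ΔT' = 1.2/(1−0.918) = 14.6341 K.
Change = 14.6341 − 2.9340 = 11.70 K.

11.70 K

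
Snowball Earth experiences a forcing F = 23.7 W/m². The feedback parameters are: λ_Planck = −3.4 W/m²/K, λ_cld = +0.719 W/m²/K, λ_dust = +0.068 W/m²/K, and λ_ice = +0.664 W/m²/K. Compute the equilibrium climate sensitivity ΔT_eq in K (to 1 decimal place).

Net feedback parameter λ = (−3.4) + (+0.719) + (+0.068) + (+0.664) = -1.949 W/m²/K.
ΔT = −F/λ = −23.7/(-1.949) = 12.2 K.

12.2 K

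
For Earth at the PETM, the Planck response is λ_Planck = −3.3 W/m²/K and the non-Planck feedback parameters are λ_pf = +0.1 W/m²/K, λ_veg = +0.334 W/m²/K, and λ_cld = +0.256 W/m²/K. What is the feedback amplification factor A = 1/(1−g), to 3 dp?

1.264

Convert to gains: g_pf = 0.1/3.3 = 0.0303; g_veg = 0.334/3.3 = 0.1012; g_cld = 0.256/3.3 = 0.07758.
Total gain g = 0.20908.
A = 1/(1 − 0.20908) = 1.264.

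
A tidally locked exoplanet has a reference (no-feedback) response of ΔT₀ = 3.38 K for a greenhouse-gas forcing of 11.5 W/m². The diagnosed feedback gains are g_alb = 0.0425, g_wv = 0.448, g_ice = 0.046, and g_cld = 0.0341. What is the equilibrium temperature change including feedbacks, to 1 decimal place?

7.9 K

Total gain g = 0.0425 + 0.448 + 0.046 + 0.0341 = 0.5706.
Amplification A = 1/(1 − 0.5706) = 2.329.
ΔT = 3.38 × 2.329 = 7.9 K.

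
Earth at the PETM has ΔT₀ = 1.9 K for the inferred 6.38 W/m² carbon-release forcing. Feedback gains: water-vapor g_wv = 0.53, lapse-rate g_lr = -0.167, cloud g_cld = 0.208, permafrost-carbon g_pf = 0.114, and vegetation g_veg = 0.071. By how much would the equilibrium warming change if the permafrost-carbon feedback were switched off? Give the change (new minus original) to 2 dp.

Original: g = 0.756, ΔT = 1.9/(1−0.756) = 7.7869 K.
Without permafrost-carbon: g' = 0.642, ΔT' = 1.9/(1−0.642) = 5.3073 K.
Change = 5.3073 − 7.7869 = -2.48 K.

-2.48 K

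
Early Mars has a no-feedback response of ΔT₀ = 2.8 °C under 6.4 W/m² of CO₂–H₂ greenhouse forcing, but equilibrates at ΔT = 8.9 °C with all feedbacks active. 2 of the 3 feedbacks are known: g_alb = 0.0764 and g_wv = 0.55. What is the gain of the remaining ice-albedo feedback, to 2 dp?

0.06

Amplification A = ΔT/ΔT₀ = 8.9/2.8 = 3.179.
Total gain g = 1 − 1/A = 1 − 1/3.179 = 0.6854.
Known gains sum to 0.0764 + 0.55 = 0.6264.
g_ice = 0.6854 − 0.6264 = 0.06.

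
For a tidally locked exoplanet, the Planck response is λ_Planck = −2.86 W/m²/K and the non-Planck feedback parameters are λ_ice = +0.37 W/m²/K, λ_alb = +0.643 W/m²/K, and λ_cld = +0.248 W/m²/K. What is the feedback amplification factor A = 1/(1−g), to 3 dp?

1.789

Convert to gains: g_ice = 0.37/2.86 = 0.1294; g_alb = 0.643/2.86 = 0.2248; g_cld = 0.248/2.86 = 0.08671.
Total gain g = 0.44091.
A = 1/(1 − 0.44091) = 1.789.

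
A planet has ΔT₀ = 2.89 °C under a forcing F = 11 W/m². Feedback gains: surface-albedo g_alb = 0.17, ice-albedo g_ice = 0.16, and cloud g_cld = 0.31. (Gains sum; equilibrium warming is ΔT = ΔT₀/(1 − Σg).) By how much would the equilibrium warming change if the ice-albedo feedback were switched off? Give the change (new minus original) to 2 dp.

-2.47 °C

Original: g = 0.64, ΔT = 2.89/(1−0.64) = 8.0278 °C.
Without ice-albedo: g' = 0.48, ΔT' = 2.89/(1−0.48) = 5.5577 °C.
Change = 5.5577 − 8.0278 = -2.47 °C.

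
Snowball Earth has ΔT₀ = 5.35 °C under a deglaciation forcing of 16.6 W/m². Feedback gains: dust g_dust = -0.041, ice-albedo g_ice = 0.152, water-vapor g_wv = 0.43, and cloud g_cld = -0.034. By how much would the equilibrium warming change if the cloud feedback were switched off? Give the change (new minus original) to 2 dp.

0.80 °C

Original: g = 0.507, ΔT = 5.35/(1−0.507) = 10.8519 °C.
Without cloud: g' = 0.541, ΔT' = 5.35/(1−0.541) = 11.6558 °C.
Change = 11.6558 − 10.8519 = 0.80 °C.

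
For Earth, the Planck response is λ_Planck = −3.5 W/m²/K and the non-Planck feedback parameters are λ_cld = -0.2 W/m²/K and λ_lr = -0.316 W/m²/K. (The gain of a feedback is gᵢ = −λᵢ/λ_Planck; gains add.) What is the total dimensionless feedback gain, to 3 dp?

Convert to gains: g_cld = -0.2/3.5 = -0.05714; g_lr = -0.316/3.5 = -0.09029.
Total gain g = -0.14743.

-0.147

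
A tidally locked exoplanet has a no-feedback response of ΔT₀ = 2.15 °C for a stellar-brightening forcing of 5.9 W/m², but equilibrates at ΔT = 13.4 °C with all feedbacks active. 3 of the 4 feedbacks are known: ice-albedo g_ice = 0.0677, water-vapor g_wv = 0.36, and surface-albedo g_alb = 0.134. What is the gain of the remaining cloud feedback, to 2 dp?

Amplification A = ΔT/ΔT₀ = 13.4/2.15 = 6.233.
Total gain g = 1 − 1/A = 1 − 1/6.233 = 0.8396.
Known gains sum to 0.0677 + 0.36 + 0.134 = 0.5617.
g_cld = 0.8396 − 0.5617 = 0.28.

0.28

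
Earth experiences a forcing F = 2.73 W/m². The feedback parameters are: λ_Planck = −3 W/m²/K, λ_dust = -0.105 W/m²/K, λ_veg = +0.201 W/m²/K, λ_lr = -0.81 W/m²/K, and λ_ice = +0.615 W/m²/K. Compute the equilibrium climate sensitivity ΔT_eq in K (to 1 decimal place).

Net feedback parameter λ = (−3) + (-0.105) + (+0.201) + (-0.81) + (+0.615) = -3.099 W/m²/K.
ΔT = −F/λ = −2.73/(-3.099) = 0.9 K.

0.9 K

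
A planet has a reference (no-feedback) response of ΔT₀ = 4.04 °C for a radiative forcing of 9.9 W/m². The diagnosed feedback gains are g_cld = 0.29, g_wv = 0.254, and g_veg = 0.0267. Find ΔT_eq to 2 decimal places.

Total gain g = 0.29 + 0.254 + 0.0267 = 0.5707.
Amplification A = 1/(1 − 0.5707) = 2.329.
ΔT = 4.04 × 2.329 = 9.41 °C.

9.41 °C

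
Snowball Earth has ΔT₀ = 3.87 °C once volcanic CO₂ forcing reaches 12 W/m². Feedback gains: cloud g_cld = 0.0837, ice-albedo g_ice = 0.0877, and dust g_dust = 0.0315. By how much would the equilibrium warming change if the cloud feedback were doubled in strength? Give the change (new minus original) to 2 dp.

Original: g = 0.2029, ΔT = 3.87/(1−0.2029) = 4.8551 °C.
With doubled cloud: g' = 0.2866, ΔT' = 3.87/(1−0.2866) = 5.4247 °C.
Change = 5.4247 − 4.8551 = 0.57 °C.

0.57 °C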